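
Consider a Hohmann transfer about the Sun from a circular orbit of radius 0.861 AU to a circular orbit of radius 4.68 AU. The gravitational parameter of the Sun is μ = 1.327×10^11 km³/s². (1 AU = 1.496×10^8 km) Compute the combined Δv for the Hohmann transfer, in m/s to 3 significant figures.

Δv = 15700 m/s

In km: r₁ = 0.861 × 1.496×10^8 = 1.288056×10^8 km; r₂ = 4.68 × 1.496×10^8 = 7.00128×10^8 km.
The Hohmann ellipse has a_t = (r₁ + r₂)/2 = 4.144668×10^8 km.
Circular speed at r₁: v₁ = √(μ/r₁) = √(1.327×10^11/1.288056×10^8) = 32.10 km/s.
Transfer-orbit speed at r₁ (vis-viva equation): v_p = √[μ(2/r₁ − 1/a_t)] = 41.72 km/s.
First burn Δv₁ = |v_p − v₁| = 9.620 km/s.
At r₂, v₂ = √(μ/r₂) = 13.767 km/s.
Transfer-orbit speed at r₂: v_a = √[μ(2/r₂ − 1/a_t)] = 7.6748 km/s.
Second burn Δv₂ = |v₂ − v_a| = 6.092 km/s.
Δv = Δv₁ + Δv₂ = 9.620 + 6.092 = 15.71 km/s.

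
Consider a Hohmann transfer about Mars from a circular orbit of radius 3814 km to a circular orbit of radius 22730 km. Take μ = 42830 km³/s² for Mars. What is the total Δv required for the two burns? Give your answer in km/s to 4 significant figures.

Δv = 1.671 km/s

The Hohmann ellipse has a_t = (r₁ + r₂)/2 = 13272 km.
Circular speed at r₁: v₁ = √(μ/r₁) = √(42830/3814) = 3.351 km/s.
On the transfer ellipse at r₁, v² = μ(2/r − 1/a) gives v_p = √[μ(2/r₁ − 1/a_t)] = 4.385 km/s.
First burn Δv₁ = |v_p − v₁| = 1.034 km/s.
Circular speed at r₂: v₂ = √(μ/r₂) = 1.3727 km/s.
Transfer-orbit speed at r₂: v_a = √[μ(2/r₂ − 1/a_t)] = 0.73586 km/s.
Second burn Δv₂ = |v₂ − v_a| = 0.6368 km/s.
Total Δv = Δv₁ + Δv₂ = 1.671 km/s.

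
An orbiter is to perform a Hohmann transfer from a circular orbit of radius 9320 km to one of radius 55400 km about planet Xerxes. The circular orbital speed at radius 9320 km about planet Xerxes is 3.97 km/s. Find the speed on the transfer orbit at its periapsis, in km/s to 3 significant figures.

v = 5.19 km/s

From the circular-orbit relation v² = μ/r at r = 9320 km: μ = v²r = (3.97)² × 9320 = 1.46892×10^5 km³/s².
Semi-major axis of the transfer orbit: a_t = (9320 + 55400)/2 = 32360 km.
The periapsis of the transfer ellipse is at r = 9320 km.
Applying v² = μ(2/r − 1/a_t): v = 5.194 km/s.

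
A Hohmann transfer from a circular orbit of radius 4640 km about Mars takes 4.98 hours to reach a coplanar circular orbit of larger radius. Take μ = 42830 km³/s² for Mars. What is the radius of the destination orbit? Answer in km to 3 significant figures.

r₂ = 17700 km

Transfer time t = 4.98 hours = 17928 s, and t = π√(a_t³/μ).
So a_t = (μ t²/π²)^(1/3) = (42830 × (17928)² / π²)^(1/3) = 11173 km.
Since a_t = (r₁ + r₂)/2, r₂ = 2a_t − r₁ = 2×11173 − 4640 = 17706 km.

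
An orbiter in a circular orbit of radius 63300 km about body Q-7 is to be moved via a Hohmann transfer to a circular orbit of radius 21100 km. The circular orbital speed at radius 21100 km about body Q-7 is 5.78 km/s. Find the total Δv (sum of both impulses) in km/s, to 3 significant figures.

From the circular-orbit relation v² = μ/r at r = 21100 km: μ = v²r = (5.78)² × 21100 = 7.04917×10^5 km³/s².
The Hohmann ellipse has a_t = (r₁ + r₂)/2 = 42200 km.
At r₁ the circular-orbit speed is v₁ = √(μ/r₁) = 3.3371 km/s.
On the transfer ellipse at r₁, v² = μ(2/r − 1/a) gives v_a = √[μ(2/r₁ − 1/a_t)] = 2.3597 km/s.
First burn Δv₁ = |v_a − v₁| = 0.9774 km/s.
Circular speed at r₂: v₂ = √(μ/r₂) = 5.780 km/s.
Transfer-orbit speed at r₂: v_p = √[μ(2/r₂ − 1/a_t)] = 7.079 km/s.
Second burn Δv₂ = |v₂ − v_p| = 1.299 km/s.
Δv = Δv₁ + Δv₂ = 0.9774 + 1.299 = 2.276 km/s.

Δv = 2.28 km/s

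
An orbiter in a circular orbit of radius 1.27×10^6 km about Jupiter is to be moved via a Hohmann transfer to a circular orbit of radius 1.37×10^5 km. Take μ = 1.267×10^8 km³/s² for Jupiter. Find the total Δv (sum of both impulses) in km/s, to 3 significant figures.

Δv = 16.0 km/s

Semi-major axis of the transfer orbit: a_t = (1.270×10^6 + 1.370×10^5)/2 = 7.035×10^5 km.
Circular speed at r₁: v₁ = √(μ/r₁) = √(1.267×10^8/1.270×10^6) = 9.988 km/s.
Transfer-orbit speed at r₁ (vis-viva): v_a = √[μ(2/r₁ − 1/a_t)] = 4.408 km/s.
First burn Δv₁ = |v_a − v₁| = 5.580 km/s.
At r₂, v₂ = √(μ/r₂) = 30.41 km/s.
Transfer-orbit speed at r₂: v_p = √[μ(2/r₂ − 1/a_t)] = 40.86 km/s.
Second burn Δv₂ = |v₂ − v_p| = 10.45 km/s.
Total Δv = Δv₁ + Δv₂ = 16.03 km/s.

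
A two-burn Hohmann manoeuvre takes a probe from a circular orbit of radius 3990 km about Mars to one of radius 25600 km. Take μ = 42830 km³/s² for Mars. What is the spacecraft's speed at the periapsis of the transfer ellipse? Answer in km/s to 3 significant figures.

v = 4.31 km/s

The Hohmann ellipse has a_t = (r₁ + r₂)/2 = 14795 km.
The periapsis of the transfer ellipse is at r = 3990 km.
Applying v² = μ(2/r − 1/a_t): v = 4.310 km/s.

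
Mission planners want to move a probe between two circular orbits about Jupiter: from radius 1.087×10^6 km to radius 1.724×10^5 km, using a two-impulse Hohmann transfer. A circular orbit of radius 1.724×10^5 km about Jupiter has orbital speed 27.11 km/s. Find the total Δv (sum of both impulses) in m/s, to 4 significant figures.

From the circular-orbit relation v² = μ/r at r = 1.724×10^5 km: μ = v²r = (27.11)² × 1.724×10^5 = 1.26706×10^8 km³/s².
Semi-major axis of the transfer orbit: a_t = (1.087×10^6 + 1.724×10^5)/2 = 6.297×10^5 km.
Circular speed at r₁: v₁ = √(μ/r₁) = √(1.26706×10^8/1.087×10^6) = 10.7965 km/s.
On the transfer ellipse at r₁, vis-viva equation gives v_a = √[μ(2/r₁ − 1/a_t)] = 5.64918 km/s.
First burn Δv₁ = |v_a − v₁| = 5.147 km/s.
Circular speed at r₂: v₂ = √(μ/r₂) = 27.110 km/s.
Transfer-orbit speed at r₂: v_p = √[μ(2/r₂ − 1/a_t)] = 35.619 km/s.
Second burn Δv₂ = |v₂ − v_p| = 8.509 km/s.
Δv = Δv₁ + Δv₂ = 5.147 + 8.509 = 13.66 km/s.

Δv = 13660 m/s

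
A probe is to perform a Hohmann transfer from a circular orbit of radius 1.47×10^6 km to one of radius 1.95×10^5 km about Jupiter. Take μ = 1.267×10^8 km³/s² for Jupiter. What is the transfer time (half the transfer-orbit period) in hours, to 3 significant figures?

t = 58.9 hours

Semi-major axis of the transfer orbit: a_t = (1.470×10^6 + 1.950×10^5)/2 = 8.325×10^5 km.
Transfer time t = π√(a_t³/μ) = π√((8.325×10^5)³ / 1.267×10^8) = 2.120×10^5 s.
Converting: 2.120×10^5 s ÷ 3600 s/hour = 58.9 hours.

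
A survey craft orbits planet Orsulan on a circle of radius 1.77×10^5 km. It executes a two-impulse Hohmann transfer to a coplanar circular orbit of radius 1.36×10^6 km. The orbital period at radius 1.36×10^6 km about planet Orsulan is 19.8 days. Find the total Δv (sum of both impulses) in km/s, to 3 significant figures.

From Kepler's third law T² = 4π²r³/μ at r = 1.36×10^6 km, T = 19.8 days = 19.8 × 86400 s = 1.71072×10^6 s: μ = 4π²r³/T² = 3.39327×10^7 km³/s².
The Hohmann ellipse has a_t = (r₁ + r₂)/2 = 7.685×10^5 km.
At r₁ the circular-orbit speed is v₁ = √(μ/r₁) = 13.846 km/s.
On the transfer ellipse at r₁, vis-viva gives v_p = √[μ(2/r₁ − 1/a_t)] = 18.419 km/s.
First burn Δv₁ = |v_p − v₁| = 4.573 km/s.
At r₂, v₂ = √(μ/r₂) = 4.995 km/s.
Transfer-orbit speed at r₂: v_a = √[μ(2/r₂ − 1/a_t)] = 2.397 km/s.
Second burn Δv₂ = |v₂ − v_a| = 2.598 km/s.
Total Δv = Δv₁ + Δv₂ = 7.171 km/s.

Δv = 7.17 km/s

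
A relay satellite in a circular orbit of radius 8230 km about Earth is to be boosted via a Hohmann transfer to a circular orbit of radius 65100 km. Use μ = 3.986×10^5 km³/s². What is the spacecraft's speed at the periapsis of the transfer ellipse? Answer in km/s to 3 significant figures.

v = 9.27 km/s

Transfer-ellipse semi-major axis a_t = (r₁ + r₂)/2 = (8230 + 65100)/2 = 36665 km.
The periapsis of the transfer ellipse is at r = 8230 km.
From the vis-viva equation, v = √[μ(2/r − 1/a_t)] = 9.273 km/s.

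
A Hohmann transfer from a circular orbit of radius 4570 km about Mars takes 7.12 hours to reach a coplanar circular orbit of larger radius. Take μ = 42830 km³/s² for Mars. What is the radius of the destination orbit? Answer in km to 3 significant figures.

Transfer time t = 7.12 hours = 25632 s, and t = π√(a_t³/μ).
So a_t = (μ t²/π²)^(1/3) = (42830 × (25632)² / π²)^(1/3) = 14180 km.
Since a_t = (r₁ + r₂)/2, r₂ = 2a_t − r₁ = 2×14180 − 4570 = 23790 km.

r₂ = 23800 km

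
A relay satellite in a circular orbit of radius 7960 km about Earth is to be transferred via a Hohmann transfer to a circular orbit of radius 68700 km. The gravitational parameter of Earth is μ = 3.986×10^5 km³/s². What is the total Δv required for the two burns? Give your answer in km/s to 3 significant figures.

Δv = 3.71 km/s

Semi-major axis of the transfer orbit: a_t = (7960 + 68700)/2 = 38330 km.
Circular speed at r₁: v₁ = √(μ/r₁) = √(3.986×10^5/7960) = 7.0764 km/s.
Transfer-orbit speed at r₁ (vis-viva): v_p = √[μ(2/r₁ − 1/a_t)] = 9.4737 km/s.
First burn Δv₁ = |v_p − v₁| = 2.397 km/s.
Circular speed at r₂: v₂ = √(μ/r₂) = 2.409 km/s.
Transfer-orbit speed at r₂: v_a = √[μ(2/r₂ − 1/a_t)] = 1.098 km/s.
Second burn Δv₂ = |v₂ − v_a| = 1.311 km/s.
Total Δv = Δv₁ + Δv₂ = 3.708 km/s.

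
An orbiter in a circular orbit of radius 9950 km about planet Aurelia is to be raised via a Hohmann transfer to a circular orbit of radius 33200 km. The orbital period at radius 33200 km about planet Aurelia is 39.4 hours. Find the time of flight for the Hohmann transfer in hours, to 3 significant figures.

t = 10.3 hours

From Kepler's third law T² = 4π²r³/μ at r = 33200 km, T = 39.4 hours = 39.4 × 3600 s = 1.4184×10^5 s: μ = 4π²r³/T² = 71808.6 km³/s².
The Hohmann ellipse has a_t = (r₁ + r₂)/2 = 21575 km.
By Kepler's third law the transfer-orbit period is T = 2π√(a_t³/μ), so t = T/2 = 37150 s.
Converting: 37150 s ÷ 3600 s/hour = 10.3 hours.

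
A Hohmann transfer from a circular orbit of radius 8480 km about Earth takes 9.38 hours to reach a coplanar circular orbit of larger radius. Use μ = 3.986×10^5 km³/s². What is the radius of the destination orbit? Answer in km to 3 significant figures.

Transfer time t = 9.38 hours = 33768 s, and t = π√(a_t³/μ).
So a_t = (μ t²/π²)^(1/3) = (3.986×10^5 × (33768)² / π²)^(1/3) = 35844 km.
Since a_t = (r₁ + r₂)/2, r₂ = 2a_t − r₁ = 2×35844 − 8480 = 63208 km.

r₂ = 63200 km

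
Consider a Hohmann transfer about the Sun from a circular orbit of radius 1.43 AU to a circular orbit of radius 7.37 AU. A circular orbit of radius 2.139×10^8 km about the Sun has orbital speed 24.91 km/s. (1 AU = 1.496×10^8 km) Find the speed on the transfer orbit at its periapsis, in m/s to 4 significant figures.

v = 32240 m/s

From the circular-orbit relation v² = μ/r at r = 2.139×10^8 km: μ = v²r = (24.91)² × 2.139×10^8 = 1.32727×10^11 km³/s².
In km: r₁ = 1.43 × 1.496×10^8 = 2.13928×10^8 km; r₂ = 7.37 × 1.496×10^8 = 1.102552×10^9 km.
Semi-major axis of the transfer orbit: a_t = (2.13928×10^8 + 1.102552×10^9)/2 = 6.5824×10^8 km.
The periapsis of the transfer ellipse is at r = 2.13928×10^8 km.
From the vis-viva equation, v = √[μ(2/r − 1/a_t)] = 32.24 km/s.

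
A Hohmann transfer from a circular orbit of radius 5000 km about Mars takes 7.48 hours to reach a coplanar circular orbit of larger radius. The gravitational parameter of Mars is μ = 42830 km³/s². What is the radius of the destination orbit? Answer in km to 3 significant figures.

r₂ = 24300 km

Transfer time t = 7.48 hours = 26928 s, and t = π√(a_t³/μ).
So a_t = (μ t²/π²)^(1/3) = (42830 × (26928)² / π²)^(1/3) = 14654 km.
Since a_t = (r₁ + r₂)/2, r₂ = 2a_t − r₁ = 2×14654 − 5000 = 24308 km.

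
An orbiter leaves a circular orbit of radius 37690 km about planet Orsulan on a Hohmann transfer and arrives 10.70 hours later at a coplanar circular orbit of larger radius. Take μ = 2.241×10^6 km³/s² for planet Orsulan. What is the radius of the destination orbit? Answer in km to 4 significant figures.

Transfer time t = 10.70 hours = 38520 s, and t = π√(a_t³/μ).
So a_t = (μ t²/π²)^(1/3) = (2.241×10^6 × (38520)² / π²)^(1/3) = 69583 km.
Since a_t = (r₁ + r₂)/2, r₂ = 2a_t − r₁ = 2×69583 − 37690 = 1.01476×10^5 km.

r₂ = 1.015×10^5 km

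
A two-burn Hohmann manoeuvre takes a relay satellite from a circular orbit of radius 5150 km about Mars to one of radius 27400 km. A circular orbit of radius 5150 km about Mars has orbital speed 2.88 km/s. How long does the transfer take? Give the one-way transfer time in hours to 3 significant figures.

From the circular-orbit relation v² = μ/r at r = 5150 km: μ = v²r = (2.88)² × 5150 = 42716.2 km³/s².
Transfer-ellipse semi-major axis a_t = (r₁ + r₂)/2 = (5150 + 27400)/2 = 16275 km.
By Kepler's third law the transfer-orbit period is T = 2π√(a_t³/μ), so t = T/2 = 31560 s.
Converting: 31560 s ÷ 3600 s/hour = 8.77 hours.

t = 8.77 hours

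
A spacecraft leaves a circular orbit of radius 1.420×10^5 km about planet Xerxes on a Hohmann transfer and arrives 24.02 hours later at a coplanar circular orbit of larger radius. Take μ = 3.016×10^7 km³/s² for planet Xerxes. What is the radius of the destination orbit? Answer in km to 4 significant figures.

r₂ = 4.255×10^5 km

Transfer time t = 24.02 hours = 86472 s, and t = π√(a_t³/μ).
So a_t = (μ t²/π²)^(1/3) = (3.016×10^7 × (86472)² / π²)^(1/3) = 2.8377×10^5 km.
Since a_t = (r₁ + r₂)/2, r₂ = 2a_t − r₁ = 2×2.8377×10^5 − 1.420×10^5 = 4.2554×10^5 km.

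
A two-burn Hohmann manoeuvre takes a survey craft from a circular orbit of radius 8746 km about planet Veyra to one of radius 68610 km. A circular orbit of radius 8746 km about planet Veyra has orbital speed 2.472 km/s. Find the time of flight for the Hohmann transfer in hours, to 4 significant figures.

t = 28.71 hours

From the circular-orbit relation v² = μ/r at r = 8746 km: μ = v²r = (2.472)² × 8746 = 53444.9 km³/s².
The Hohmann ellipse has a_t = (r₁ + r₂)/2 = 38678 km.
Transfer time t = π√(a_t³/μ) = π√((38678)³ / 53444.9) = 1.0337×10^5 s.
Converting: 1.0337×10^5 s ÷ 3600 s/hour = 28.71 hours.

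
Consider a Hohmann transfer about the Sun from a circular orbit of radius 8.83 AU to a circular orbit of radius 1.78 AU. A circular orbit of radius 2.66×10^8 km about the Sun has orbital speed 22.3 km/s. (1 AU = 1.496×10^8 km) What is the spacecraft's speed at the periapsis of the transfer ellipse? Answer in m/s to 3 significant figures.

v = 28800 m/s

From the circular-orbit relation v² = μ/r at r = 2.66×10^8 km: μ = v²r = (22.3)² × 2.66×10^8 = 1.32279×10^11 km³/s².
In km: r₁ = 8.83 × 1.496×10^8 = 1.320968×10^9 km; r₂ = 1.78 × 1.496×10^8 = 2.66288×10^8 km.
Transfer-ellipse semi-major axis a_t = (r₁ + r₂)/2 = (1.320968×10^9 + 2.66288×10^8)/2 = 7.93628×10^8 km.
At periapsis, r = 2.66288×10^8 km.
Applying v² = μ(2/r − 1/a_t): v = 28.75 km/s.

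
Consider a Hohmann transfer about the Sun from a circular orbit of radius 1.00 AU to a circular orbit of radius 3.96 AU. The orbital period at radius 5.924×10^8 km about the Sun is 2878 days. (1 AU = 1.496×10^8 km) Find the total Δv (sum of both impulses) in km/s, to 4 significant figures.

From Kepler's third law T² = 4π²r³/μ at r = 5.924×10^8 km, T = 2878 days = 2878 × 86400 s = 2.486592×10^8 s: μ = 4π²r³/T² = 1.32738×10^11 km³/s².
In km: r₁ = 1.00 × 1.496×10^8 = 1.496×10^8 km; r₂ = 3.96 × 1.496×10^8 = 5.92416×10^8 km.
Semi-major axis of the transfer orbit: a_t = (1.496×10^8 + 5.92416×10^8)/2 = 3.71008×10^8 km.
Circular speed at r₁: v₁ = √(μ/r₁) = √(1.32738×10^11/1.496×10^8) = 29.787 km/s.
On the transfer ellipse at r₁, vis-viva gives v_p = √[μ(2/r₁ − 1/a_t)] = 37.640 km/s.
First burn Δv₁ = |v_p − v₁| = 7.853 km/s.
At r₂, v₂ = √(μ/r₂) = 14.969 km/s.
Transfer-orbit speed at r₂: v_a = √[μ(2/r₂ − 1/a_t)] = 9.5051 km/s.
Second burn Δv₂ = |v₂ − v_a| = 5.464 km/s.
Δv = Δv₁ + Δv₂ = 7.853 + 5.464 = 13.32 km/s.

Δv = 13.32 km/s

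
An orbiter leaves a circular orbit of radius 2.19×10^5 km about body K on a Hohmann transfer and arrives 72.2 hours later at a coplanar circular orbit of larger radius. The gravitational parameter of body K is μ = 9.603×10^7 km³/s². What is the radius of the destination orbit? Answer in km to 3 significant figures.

Transfer time t = 72.2 hours = 2.5992×10^5 s, and t = π√(a_t³/μ).
So a_t = (μ t²/π²)^(1/3) = (9.603×10^7 × (2.5992×10^5)² / π²)^(1/3) = 8.6949×10^5 km.
Since a_t = (r₁ + r₂)/2, r₂ = 2a_t − r₁ = 2×8.6949×10^5 − 2.190×10^5 = 1.51998×10^6 km.

r₂ = 1.52×10^6 km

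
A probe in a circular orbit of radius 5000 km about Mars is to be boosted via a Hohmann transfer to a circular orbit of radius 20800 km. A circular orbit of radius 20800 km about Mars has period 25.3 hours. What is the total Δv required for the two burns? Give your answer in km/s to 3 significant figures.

From Kepler's third law T² = 4π²r³/μ at r = 20800 km, T = 25.3 hours = 25.3 × 3600 s = 91080 s: μ = 4π²r³/T² = 42825.6 km³/s².
The Hohmann ellipse has a_t = (r₁ + r₂)/2 = 12900 km.
Circular speed at r₁: v₁ = √(μ/r₁) = √(42825.6/5000) = 2.9266 km/s.
Transfer-orbit speed at r₁ (vis-viva equation): v_p = √[μ(2/r₁ − 1/a_t)] = 3.7162 km/s.
First burn Δv₁ = |v_p − v₁| = 0.7896 km/s.
At r₂, v₂ = √(μ/r₂) = 1.4349 km/s.
Transfer-orbit speed at r₂: v_a = √[μ(2/r₂ − 1/a_t)] = 0.89333 km/s.
Second burn Δv₂ = |v₂ − v_a| = 0.5416 km/s.
Total Δv = Δv₁ + Δv₂ = 1.331 km/s.

Δv = 1.33 km/s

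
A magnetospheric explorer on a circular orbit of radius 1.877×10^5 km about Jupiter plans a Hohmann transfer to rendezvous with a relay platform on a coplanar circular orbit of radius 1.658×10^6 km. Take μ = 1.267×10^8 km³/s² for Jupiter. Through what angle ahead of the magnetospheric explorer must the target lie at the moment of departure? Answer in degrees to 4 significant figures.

φ = 105.3°

The Hohmann ellipse has a_t = (r₁ + r₂)/2 = 9.2285×10^5 km.
Transfer time t = π√(a_t³/μ) = 2.47433×10^5 s.
Target angular speed ω₂ = √(μ/r₂³) = 5.27244×10^-6 rad/s.
Angle swept by the target during transfer: ω₂·t = 1.30458 rad = 74.747°.
The magnetospheric explorer traverses 180° on the transfer ellipse, so the target must lead by 180° − 74.747° = 105.3°.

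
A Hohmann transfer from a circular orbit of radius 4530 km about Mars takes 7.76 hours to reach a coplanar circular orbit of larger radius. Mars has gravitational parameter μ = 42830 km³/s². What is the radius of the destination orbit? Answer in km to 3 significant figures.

r₂ = 25500 km

Transfer time t = 7.76 hours = 27936 s, and t = π√(a_t³/μ).
So a_t = (μ t²/π²)^(1/3) = (42830 × (27936)² / π²)^(1/3) = 15017 km.
Since a_t = (r₁ + r₂)/2, r₂ = 2a_t − r₁ = 2×15017 − 4530 = 25504 km.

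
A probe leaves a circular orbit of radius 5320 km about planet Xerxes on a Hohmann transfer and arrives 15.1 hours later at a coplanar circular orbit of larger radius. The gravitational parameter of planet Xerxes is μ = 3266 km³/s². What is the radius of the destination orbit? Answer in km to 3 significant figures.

r₂ = 14500 km

Transfer time t = 15.1 hours = 54360 s, and t = π√(a_t³/μ).
So a_t = (μ t²/π²)^(1/3) = (3266 × (54360)² / π²)^(1/3) = 9925.6 km.
Since a_t = (r₁ + r₂)/2, r₂ = 2a_t − r₁ = 2×9925.6 − 5320 = 14531.2 km.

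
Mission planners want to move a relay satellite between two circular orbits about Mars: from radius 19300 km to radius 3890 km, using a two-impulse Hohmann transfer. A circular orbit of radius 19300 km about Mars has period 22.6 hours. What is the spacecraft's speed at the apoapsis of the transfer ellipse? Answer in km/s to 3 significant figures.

From Kepler's third law T² = 4π²r³/μ at r = 19300 km, T = 22.6 hours = 22.6 × 3600 s = 81360 s: μ = 4π²r³/T² = 42875.6 km³/s².
The Hohmann ellipse has a_t = (r₁ + r₂)/2 = 11595 km.
At apoapsis, r = 19300 km.
Applying v² = μ(2/r − 1/a_t): v = 0.8633 km/s.

v = 0.863 km/s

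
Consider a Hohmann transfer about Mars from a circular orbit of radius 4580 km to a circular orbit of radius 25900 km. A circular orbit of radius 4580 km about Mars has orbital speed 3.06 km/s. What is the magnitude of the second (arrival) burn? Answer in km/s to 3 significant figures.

Δv₂ = 0.581 km/s

From the circular-orbit relation v² = μ/r at r = 4580 km: μ = v²r = (3.06)² × 4580 = 42885.3 km³/s².
The Hohmann ellipse has a_t = (r₁ + r₂)/2 = 15240 km.
On the circular orbit at r = 25900 km, v_c = √(μ/r) = 1.2868 km/s.
Transfer-orbit speed at the same r (vis-viva, a = a_t): v_t = √[μ(2/r − 1/a_t)] = 0.70541 km/s.
Δv₂ = |v_t − v_c| = |0.70541 − 1.2868| = 0.5814 km/s.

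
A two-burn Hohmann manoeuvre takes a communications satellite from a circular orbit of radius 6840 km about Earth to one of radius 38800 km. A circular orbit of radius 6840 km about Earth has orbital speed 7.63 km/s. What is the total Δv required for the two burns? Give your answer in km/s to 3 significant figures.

Δv = 3.77 km/s

From the circular-orbit relation v² = μ/r at r = 6840 km: μ = v²r = (7.63)² × 6840 = 3.98204×10^5 km³/s².
Transfer-ellipse semi-major axis a_t = (r₁ + r₂)/2 = (6840 + 38800)/2 = 22820 km.
Circular speed at r₁: v₁ = √(μ/r₁) = √(3.98204×10^5/6840) = 7.630 km/s.
Transfer-orbit speed at r₁ (vis-viva equation): v_p = √[μ(2/r₁ − 1/a_t)] = 9.949 km/s.
First burn Δv₁ = |v_p − v₁| = 2.319 km/s.
Circular speed at r₂: v₂ = √(μ/r₂) = 3.204 km/s.
Transfer-orbit speed at r₂: v_a = √[μ(2/r₂ − 1/a_t)] = 1.754 km/s.
Second burn Δv₂ = |v₂ − v_a| = 1.450 km/s.
Total Δv = Δv₁ + Δv₂ = 3.769 km/s.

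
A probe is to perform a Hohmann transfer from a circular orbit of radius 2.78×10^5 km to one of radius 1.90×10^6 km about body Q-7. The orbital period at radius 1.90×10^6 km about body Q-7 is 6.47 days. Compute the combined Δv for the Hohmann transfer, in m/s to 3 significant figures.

From Kepler's third law T² = 4π²r³/μ at r = 1.90×10^6 km, T = 6.47 days = 6.47 × 86400 s = 5.59008×10^5 s: μ = 4π²r³/T² = 8.66532×10^8 km³/s².
Transfer-ellipse semi-major axis a_t = (r₁ + r₂)/2 = (2.780×10^5 + 1.900×10^6)/2 = 1.089×10^6 km.
At r₁ the circular-orbit speed is v₁ = √(μ/r₁) = 55.8303 km/s.
Transfer-orbit speed at r₁ (v² = μ(2/r − 1/a)): v_p = √[μ(2/r₁ − 1/a_t)] = 73.7450 km/s.
First burn Δv₁ = |v_p − v₁| = 17.91 km/s.
At r₂, v₂ = √(μ/r₂) = 21.36 km/s.
Transfer-orbit speed at r₂: v_a = √[μ(2/r₂ − 1/a_t)] = 10.79 km/s.
Second burn Δv₂ = |v₂ − v_a| = 10.57 km/s.
Δv = Δv₁ + Δv₂ = 17.91 + 10.57 = 28.48 km/s.

Δv = 28500 m/s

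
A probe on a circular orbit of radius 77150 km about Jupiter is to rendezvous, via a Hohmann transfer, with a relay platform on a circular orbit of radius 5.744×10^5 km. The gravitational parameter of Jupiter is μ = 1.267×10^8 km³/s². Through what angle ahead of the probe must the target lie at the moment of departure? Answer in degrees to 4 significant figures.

Transfer-ellipse semi-major axis a_t = (r₁ + r₂)/2 = (77150 + 5.744×10^5)/2 = 3.25775×10^5 km.
The half-period of the transfer ellipse is t = π√(a_t³/μ) = 51897 s.
The target's mean motion on its circular orbit is ω₂ = √(μ/r₂³) = 2.5856×10^-5 rad/s.
Angle swept by the target during transfer: ω₂·t = 1.34185 rad = 76.88°.
Arrival is 180° from departure on the ellipse, so φ = 180° − 76.88° = 103.1°.

φ = 103.1°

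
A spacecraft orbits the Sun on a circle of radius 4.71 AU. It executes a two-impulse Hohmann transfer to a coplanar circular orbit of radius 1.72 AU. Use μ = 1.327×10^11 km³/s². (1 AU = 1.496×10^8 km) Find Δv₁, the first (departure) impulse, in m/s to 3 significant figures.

In km: r₁ = 4.71 × 1.496×10^8 = 7.04616×10^8 km; r₂ = 1.72 × 1.496×10^8 = 2.57312×10^8 km.
Transfer-ellipse semi-major axis a_t = (r₁ + r₂)/2 = (7.04616×10^8 + 2.57312×10^8)/2 = 4.80964×10^8 km.
On the circular orbit at r = 7.04616×10^8 km, v_c = √(μ/r) = 13.7233 km/s.
Vis-viva on the transfer ellipse at r = 7.04616×10^8 km gives v_t = √[μ(2/r − 1/a_t)] = 10.0377 km/s.
Δv₁ = |v_t − v_c| = |10.0377 − 13.7233| = 3.686 km/s.

Δv₁ = 3690 m/s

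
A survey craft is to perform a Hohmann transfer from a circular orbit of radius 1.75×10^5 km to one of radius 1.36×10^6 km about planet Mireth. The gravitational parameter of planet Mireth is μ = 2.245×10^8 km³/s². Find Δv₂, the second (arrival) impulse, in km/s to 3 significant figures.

Δv₂ = 6.71 km/s

Semi-major axis of the transfer orbit: a_t = (1.750×10^5 + 1.360×10^6)/2 = 7.675×10^5 km.
Circular speed at r = 1.360×10^6 km: v_c = √(μ/r) = 12.848 km/s.
Vis-viva on the transfer ellipse at r = 1.360×10^6 km gives v_t = √[μ(2/r − 1/a_t)] = 6.1351 km/s.
Δv₂ = |v_t − v_c| = |6.1351 − 12.848| = 6.713 km/s.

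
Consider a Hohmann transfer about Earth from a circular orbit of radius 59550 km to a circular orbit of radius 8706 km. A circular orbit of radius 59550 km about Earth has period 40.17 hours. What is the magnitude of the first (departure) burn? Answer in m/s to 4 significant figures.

Δv₁ = 1281 m/s

From Kepler's third law T² = 4π²r³/μ at r = 59550 km, T = 40.17 hours = 40.17 × 3600 s = 1.44612×10^5 s: μ = 4π²r³/T² = 3.98654×10^5 km³/s².
The Hohmann ellipse has a_t = (r₁ + r₂)/2 = 34128 km.
Circular speed at r = 59550 km: v_c = √(μ/r) = 2.5874 km/s.
Transfer-orbit speed at the same r (vis-viva, a = a_t): v_t = √[μ(2/r − 1/a_t)] = 1.3068 km/s.
Δv₁ = |v_t − v_c| = |1.3068 − 2.5874| = 1.281 km/s.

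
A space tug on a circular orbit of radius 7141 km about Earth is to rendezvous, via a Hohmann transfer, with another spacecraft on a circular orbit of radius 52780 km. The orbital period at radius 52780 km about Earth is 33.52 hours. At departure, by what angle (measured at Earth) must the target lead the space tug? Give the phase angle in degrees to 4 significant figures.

From Kepler's third law T² = 4π²r³/μ at r = 52780 km, T = 33.52 hours = 33.52 × 3600 s = 1.20672×10^5 s: μ = 4π²r³/T² = 3.98616×10^5 km³/s².
Semi-major axis of the transfer orbit: a_t = (7141 + 52780)/2 = 29960.5 km.
The half-period of the transfer ellipse is t = π√(a_t³/μ) = 25805 s.
The target's mean motion on its circular orbit is ω₂ = √(μ/r₂³) = 5.2068×10^-5 rad/s.
Angle swept by the target during transfer: ω₂·t = 1.3436 rad = 76.98°.
Arrival is 180° from departure on the ellipse, so φ = 180° − 76.98° = 103.0°.

φ = 103.0°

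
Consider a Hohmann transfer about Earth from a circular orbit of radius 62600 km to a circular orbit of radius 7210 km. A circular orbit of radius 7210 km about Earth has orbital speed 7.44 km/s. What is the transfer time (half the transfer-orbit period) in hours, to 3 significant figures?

t = 9.01 hours

From the circular-orbit relation v² = μ/r at r = 7210 km: μ = v²r = (7.44)² × 7210 = 3.99099×10^5 km³/s².
Transfer-ellipse semi-major axis a_t = (r₁ + r₂)/2 = (62600 + 7210)/2 = 34905 km.
Half the transfer-orbit period gives t = π√(a_t³/μ) = 32430 s.
Converting: 32430 s ÷ 3600 s/hour = 9.01 hours.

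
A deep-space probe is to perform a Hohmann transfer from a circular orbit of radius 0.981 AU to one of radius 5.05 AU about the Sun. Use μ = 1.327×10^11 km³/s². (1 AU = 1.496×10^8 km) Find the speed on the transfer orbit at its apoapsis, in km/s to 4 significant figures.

v = 7.559 km/s

In km: r₁ = 0.981 × 1.496×10^8 = 1.467576×10^8 km; r₂ = 5.05 × 1.496×10^8 = 7.5548×10^8 km.
The Hohmann ellipse has a_t = (r₁ + r₂)/2 = 4.511188×10^8 km.
The apoapsis of the transfer ellipse is at r = 7.5548×10^8 km.
Vis-viva: v = √[μ(2/r − 1/a_t)] = √[1.327×10^11 × (2/7.5548×10^8 − 1/4.511188×10^8)] = 7.559 km/s.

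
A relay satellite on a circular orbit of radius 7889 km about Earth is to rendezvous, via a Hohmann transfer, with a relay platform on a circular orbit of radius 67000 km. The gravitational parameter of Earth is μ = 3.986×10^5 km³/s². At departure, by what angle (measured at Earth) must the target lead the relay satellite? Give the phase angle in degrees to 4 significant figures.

φ = 104.8°

Transfer-ellipse semi-major axis a_t = (r₁ + r₂)/2 = (7889 + 67000)/2 = 37444.5 km.
The half-period of the transfer ellipse is t = π√(a_t³/μ) = 36054.8 s.
The target's mean motion on its circular orbit is ω₂ = √(μ/r₂³) = 3.64046×10^-5 rad/s.
Angle swept by the target during transfer: ω₂·t = 1.31256 rad = 75.20°.
Arrival is 180° from departure on the ellipse, so φ = 180° − 75.20° = 104.8°.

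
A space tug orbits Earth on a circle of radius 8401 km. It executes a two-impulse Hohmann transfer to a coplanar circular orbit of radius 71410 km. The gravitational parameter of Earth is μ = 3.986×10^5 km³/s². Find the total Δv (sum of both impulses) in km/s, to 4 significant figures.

Transfer-ellipse semi-major axis a_t = (r₁ + r₂)/2 = (8401 + 71410)/2 = 39905.5 km.
At r₁ the circular-orbit speed is v₁ = √(μ/r₁) = 6.888 km/s.
Transfer-orbit speed at r₁ (v² = μ(2/r − 1/a)): v_p = √[μ(2/r₁ − 1/a_t)] = 9.214 km/s.
First burn Δv₁ = |v_p − v₁| = 2.326 km/s.
Circular speed at r₂: v₂ = √(μ/r₂) = 2.363 km/s.
Transfer-orbit speed at r₂: v_a = √[μ(2/r₂ − 1/a_t)] = 1.084 km/s.
Second burn Δv₂ = |v₂ − v_a| = 1.279 km/s.
Total Δv = Δv₁ + Δv₂ = 3.605 km/s.

Δv = 3.605 km/s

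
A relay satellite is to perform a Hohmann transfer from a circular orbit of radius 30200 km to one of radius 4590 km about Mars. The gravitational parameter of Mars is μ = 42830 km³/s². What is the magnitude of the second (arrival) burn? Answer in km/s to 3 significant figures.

Semi-major axis of the transfer orbit: a_t = (30200 + 4590)/2 = 17395 km.
Circular speed at r = 4590 km: v_c = √(μ/r) = 3.0547 km/s.
Vis-viva on the transfer ellipse at r = 4590 km gives v_t = √[μ(2/r − 1/a_t)] = 4.0249 km/s.
Δv₂ = |v_t − v_c| = |4.0249 − 3.0547| = 0.9702 km/s.

Δv₂ = 0.970 km/s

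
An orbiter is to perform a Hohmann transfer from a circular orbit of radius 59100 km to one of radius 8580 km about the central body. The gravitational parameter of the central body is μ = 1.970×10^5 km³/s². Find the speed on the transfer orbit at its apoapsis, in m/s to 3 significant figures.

Semi-major axis of the transfer orbit: a_t = (59100 + 8580)/2 = 33840 km.
The apoapsis of the transfer ellipse is at r = 59100 km.
Applying v² = μ(2/r − 1/a_t): v = 0.9193 km/s.

v = 919 m/s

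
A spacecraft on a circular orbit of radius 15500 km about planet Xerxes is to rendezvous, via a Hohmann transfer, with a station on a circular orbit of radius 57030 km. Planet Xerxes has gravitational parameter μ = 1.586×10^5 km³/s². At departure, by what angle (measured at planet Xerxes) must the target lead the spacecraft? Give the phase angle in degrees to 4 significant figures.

φ = 88.73°

Semi-major axis of the transfer orbit: a_t = (15500 + 57030)/2 = 36265 km.
Transfer time t = π√(a_t³/μ) = 54480 s.
The target's mean motion on its circular orbit is ω₂ = √(μ/r₂³) = 2.924×10^-5 rad/s.
Angle swept by the target during transfer: ω₂·t = 1.593 rad = 91.27°.
Arrival is 180° from departure on the ellipse, so φ = 180° − 91.27° = 88.73°.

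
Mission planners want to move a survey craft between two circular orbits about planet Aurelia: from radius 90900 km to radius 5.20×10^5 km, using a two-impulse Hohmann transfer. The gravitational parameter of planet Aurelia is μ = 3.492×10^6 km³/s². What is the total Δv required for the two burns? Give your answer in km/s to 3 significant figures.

Δv = 3.07 km/s

The Hohmann ellipse has a_t = (r₁ + r₂)/2 = 3.0545×10^5 km.
At r₁ the circular-orbit speed is v₁ = √(μ/r₁) = 6.198 km/s.
Transfer-orbit speed at r₁ (v² = μ(2/r − 1/a)): v_p = √[μ(2/r₁ − 1/a_t)] = 8.087 km/s.
First burn Δv₁ = |v_p − v₁| = 1.889 km/s.
Circular speed at r₂: v₂ = √(μ/r₂) = 2.5914 km/s.
Transfer-orbit speed at r₂: v_a = √[μ(2/r₂ − 1/a_t)] = 1.4137 km/s.
Second burn Δv₂ = |v₂ − v_a| = 1.178 km/s.
Δv = Δv₁ + Δv₂ = 1.889 + 1.178 = 3.067 km/s.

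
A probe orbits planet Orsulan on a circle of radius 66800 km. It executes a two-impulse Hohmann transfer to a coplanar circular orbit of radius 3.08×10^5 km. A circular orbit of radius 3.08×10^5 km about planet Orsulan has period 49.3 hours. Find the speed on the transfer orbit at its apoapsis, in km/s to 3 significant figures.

From Kepler's third law T² = 4π²r³/μ at r = 3.08×10^5 km, T = 49.3 hours = 49.3 × 3600 s = 1.7748×10^5 s: μ = 4π²r³/T² = 3.66196×10^7 km³/s².
Transfer-ellipse semi-major axis a_t = (r₁ + r₂)/2 = (66800 + 3.080×10^5)/2 = 1.874×10^5 km.
The apoapsis of the transfer ellipse is at r = 3.080×10^5 km.
Applying v² = μ(2/r − 1/a_t): v = 6.510 km/s.

v = 6.51 km/s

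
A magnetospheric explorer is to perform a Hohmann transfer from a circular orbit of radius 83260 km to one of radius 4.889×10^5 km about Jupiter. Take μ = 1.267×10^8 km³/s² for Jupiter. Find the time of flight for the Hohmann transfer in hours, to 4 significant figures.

t = 11.86 hours

The Hohmann ellipse has a_t = (r₁ + r₂)/2 = 2.8608×10^5 km.
By Kepler's third law the transfer-orbit period is T = 2π√(a_t³/μ), so t = T/2 = 42710 s.
Converting: 42710 s ÷ 3600 s/hour = 11.86 hours.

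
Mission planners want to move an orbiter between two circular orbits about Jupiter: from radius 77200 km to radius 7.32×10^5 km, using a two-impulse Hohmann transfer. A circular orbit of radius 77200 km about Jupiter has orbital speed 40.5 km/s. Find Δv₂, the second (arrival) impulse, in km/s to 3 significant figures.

Δv₂ = 7.41 km/s

From the circular-orbit relation v² = μ/r at r = 77200 km: μ = v²r = (40.5)² × 77200 = 1.26627×10^8 km³/s².
The Hohmann ellipse has a_t = (r₁ + r₂)/2 = 4.046×10^5 km.
Circular speed at r = 7.320×10^5 km: v_c = √(μ/r) = 13.152 km/s.
Transfer-orbit speed at the same r (vis-viva, a = a_t): v_t = √[μ(2/r − 1/a_t)] = 5.7452 km/s.
Δv₂ = |v_t − v_c| = |5.7452 − 13.152| = 7.407 km/s.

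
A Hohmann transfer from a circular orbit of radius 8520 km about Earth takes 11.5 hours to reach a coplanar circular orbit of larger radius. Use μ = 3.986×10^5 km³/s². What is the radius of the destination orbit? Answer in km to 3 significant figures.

r₂ = 73600 km

Transfer time t = 11.5 hours = 41400 s, and t = π√(a_t³/μ).
So a_t = (μ t²/π²)^(1/3) = (3.986×10^5 × (41400)² / π²)^(1/3) = 41059 km.
Since a_t = (r₁ + r₂)/2, r₂ = 2a_t − r₁ = 2×41059 − 8520 = 73598 km.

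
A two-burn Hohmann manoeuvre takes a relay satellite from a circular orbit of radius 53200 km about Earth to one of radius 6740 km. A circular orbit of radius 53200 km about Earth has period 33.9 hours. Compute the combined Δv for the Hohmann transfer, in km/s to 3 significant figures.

Δv = 4.00 km/s

From Kepler's third law T² = 4π²r³/μ at r = 53200 km, T = 33.9 hours = 33.9 × 3600 s = 1.2204×10^5 s: μ = 4π²r³/T² = 3.99108×10^5 km³/s².
The Hohmann ellipse has a_t = (r₁ + r₂)/2 = 29970 km.
At r₁ the circular-orbit speed is v₁ = √(μ/r₁) = 2.739 km/s.
Transfer-orbit speed at r₁ (v² = μ(2/r − 1/a)): v_a = √[μ(2/r₁ − 1/a_t)] = 1.299 km/s.
First burn Δv₁ = |v_a − v₁| = 1.440 km/s.
Circular speed at r₂: v₂ = √(μ/r₂) = 7.6951 km/s.
Transfer-orbit speed at r₂: v_p = √[μ(2/r₂ − 1/a_t)] = 10.252 km/s.
Second burn Δv₂ = |v₂ − v_p| = 2.557 km/s.
Δv = Δv₁ + Δv₂ = 1.440 + 2.557 = 3.997 km/s.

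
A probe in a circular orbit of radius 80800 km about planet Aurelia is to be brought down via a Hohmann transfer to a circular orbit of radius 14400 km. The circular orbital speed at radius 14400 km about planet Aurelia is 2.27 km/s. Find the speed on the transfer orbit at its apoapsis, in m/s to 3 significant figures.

From the circular-orbit relation v² = μ/r at r = 14400 km: μ = v²r = (2.27)² × 14400 = 74201.8 km³/s².
Transfer-ellipse semi-major axis a_t = (r₁ + r₂)/2 = (80800 + 14400)/2 = 47600 km.
The apoapsis of the transfer ellipse is at r = 80800 km.
From the vis-viva equation, v = √[μ(2/r − 1/a_t)] = 0.5271 km/s.

v = 527 m/s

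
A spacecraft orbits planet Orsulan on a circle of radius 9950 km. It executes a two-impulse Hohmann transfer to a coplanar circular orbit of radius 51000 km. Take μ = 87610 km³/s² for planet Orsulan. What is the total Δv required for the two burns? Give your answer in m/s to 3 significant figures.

Δv = 1430 m/s

The Hohmann ellipse has a_t = (r₁ + r₂)/2 = 30475 km.
Circular speed at r₁: v₁ = √(μ/r₁) = √(87610/9950) = 2.96733 km/s.
On the transfer ellipse at r₁, vis-viva gives v_p = √[μ(2/r₁ − 1/a_t)] = 3.83865 km/s.
First burn Δv₁ = |v_p − v₁| = 0.8713 km/s.
At r₂, v₂ = √(μ/r₂) = 1.3107 km/s.
Transfer-orbit speed at r₂: v_a = √[μ(2/r₂ − 1/a_t)] = 0.74891 km/s.
Second burn Δv₂ = |v₂ − v_a| = 0.5618 km/s.
Total Δv = Δv₁ + Δv₂ = 1.433 km/s.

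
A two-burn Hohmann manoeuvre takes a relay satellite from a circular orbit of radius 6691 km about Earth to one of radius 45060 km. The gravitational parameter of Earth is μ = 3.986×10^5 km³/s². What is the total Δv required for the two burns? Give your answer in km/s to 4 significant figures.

The Hohmann ellipse has a_t = (r₁ + r₂)/2 = 25875.5 km.
Circular speed at r₁: v₁ = √(μ/r₁) = √(3.986×10^5/6691) = 7.7183 km/s.
On the transfer ellipse at r₁, v² = μ(2/r − 1/a) gives v_p = √[μ(2/r₁ − 1/a_t)] = 10.185 km/s.
First burn Δv₁ = |v_p − v₁| = 2.467 km/s.
Circular speed at r₂: v₂ = √(μ/r₂) = 2.974 km/s.
Transfer-orbit speed at r₂: v_a = √[μ(2/r₂ − 1/a_t)] = 1.512 km/s.
Second burn Δv₂ = |v₂ − v_a| = 1.462 km/s.
Δv = Δv₁ + Δv₂ = 2.467 + 1.462 = 3.929 km/s.

Δv = 3.929 km/s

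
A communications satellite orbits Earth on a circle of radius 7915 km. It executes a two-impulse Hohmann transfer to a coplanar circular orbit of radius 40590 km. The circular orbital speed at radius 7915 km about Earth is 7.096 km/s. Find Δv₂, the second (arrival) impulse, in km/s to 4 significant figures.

Δv₂ = 1.343 km/s

From the circular-orbit relation v² = μ/r at r = 7915 km: μ = v²r = (7.096)² × 7915 = 3.98546×10^5 km³/s².
Transfer-ellipse semi-major axis a_t = (r₁ + r₂)/2 = (7915 + 40590)/2 = 24252.5 km.
On the circular orbit at r = 40590 km, v_c = √(μ/r) = 3.133 km/s.
Vis-viva on the transfer ellipse at r = 40590 km gives v_t = √[μ(2/r − 1/a_t)] = 1.790 km/s.
Δv₂ = |v_t − v_c| = |1.790 − 3.133| = 1.343 km/s.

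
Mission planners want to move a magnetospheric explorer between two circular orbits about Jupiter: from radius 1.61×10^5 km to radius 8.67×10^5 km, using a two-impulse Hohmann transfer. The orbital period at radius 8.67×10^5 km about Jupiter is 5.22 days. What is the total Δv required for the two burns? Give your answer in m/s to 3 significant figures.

From Kepler's third law T² = 4π²r³/μ at r = 8.67×10^5 km, T = 5.22 days = 5.22 × 86400 s = 4.51008×10^5 s: μ = 4π²r³/T² = 1.26488×10^8 km³/s².
Transfer-ellipse semi-major axis a_t = (r₁ + r₂)/2 = (1.610×10^5 + 8.670×10^5)/2 = 5.140×10^5 km.
At r₁ the circular-orbit speed is v₁ = √(μ/r₁) = 28.029 km/s.
Transfer-orbit speed at r₁ (vis-viva): v_p = √[μ(2/r₁ − 1/a_t)] = 36.403 km/s.
First burn Δv₁ = |v_p − v₁| = 8.374 km/s.
Circular speed at r₂: v₂ = √(μ/r₂) = 12.079 km/s.
Transfer-orbit speed at r₂: v_a = √[μ(2/r₂ − 1/a_t)] = 6.7600 km/s.
Second burn Δv₂ = |v₂ − v_a| = 5.319 km/s.
Δv = Δv₁ + Δv₂ = 8.374 + 5.319 = 13.69 km/s.

Δv = 13700 m/s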